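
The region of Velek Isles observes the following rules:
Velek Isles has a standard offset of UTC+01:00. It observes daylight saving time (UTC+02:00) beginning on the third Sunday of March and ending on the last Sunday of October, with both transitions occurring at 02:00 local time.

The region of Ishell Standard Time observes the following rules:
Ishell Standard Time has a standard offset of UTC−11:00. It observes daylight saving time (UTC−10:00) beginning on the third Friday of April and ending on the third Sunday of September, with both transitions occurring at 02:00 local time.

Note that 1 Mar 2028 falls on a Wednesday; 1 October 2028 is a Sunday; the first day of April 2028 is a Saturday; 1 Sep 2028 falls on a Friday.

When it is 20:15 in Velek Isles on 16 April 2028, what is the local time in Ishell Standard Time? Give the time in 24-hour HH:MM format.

1 March 2028 is a Wednesday, so the first Sunday is March 5 and the third is March 19.
1 October 2028 is a Sunday, so Sundays fall on 1, 8, 15, 22, 29; the last is October 29.
16 April 2028 lies within the daylight-saving period (19 March – 29 October), so Velek Isles is on daylight time, UTC+02:00.
20:15 Velek Isles − 2h = 18:15 UTC.
1 April 2028 is a Saturday, so the first Friday is April 7 and the third is April 21.
1 September 2028 is a Friday, so the first Sunday is September 3 and the third is September 17.
At the standard offset (UTC−11:00), 18:15 UTC − 11h = 07:15 Ishell Standard Time standard time.
The standard-time date in Ishell Standard Time, 16 April 2028, is outside the daylight-saving period (21 April – 17 September), so Ishell Standard Time is on standard time, UTC−11:00.
18:15 UTC − 11h = 07:15 Ishell Standard Time.

07:15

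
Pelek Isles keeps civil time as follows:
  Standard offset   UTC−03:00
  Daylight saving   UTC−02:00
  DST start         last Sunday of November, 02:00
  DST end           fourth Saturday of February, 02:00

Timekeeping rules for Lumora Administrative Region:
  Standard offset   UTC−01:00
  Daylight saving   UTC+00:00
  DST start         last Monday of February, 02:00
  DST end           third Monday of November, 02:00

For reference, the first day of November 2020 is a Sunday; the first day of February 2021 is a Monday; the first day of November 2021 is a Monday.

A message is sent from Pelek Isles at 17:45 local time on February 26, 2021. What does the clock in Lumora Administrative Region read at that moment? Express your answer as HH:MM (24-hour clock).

19:45

1 November 2020 is a Sunday, so Sundays fall on 1, 8, 15, 22, 29; the last is November 29.
1 February 2021 is a Monday, so the first Saturday is February 6 and the fourth is February 27.
February 26, 2021 lies within the daylight-saving period (29 November 2020 – 27 February 2021), so Pelek Isles is on daylight time, UTC−02:00.
17:45 Pelek Isles + 2h = 19:45 UTC.
1 February 2021 is a Monday, so Mondays fall on 1, 8, 15, 22; the last is February 22.
1 November 2021 is a Monday, so the first Monday is November 1 and the third is November 15.
At the standard offset (UTC−01:00), 19:45 UTC − 1h = 18:45 Lumora Administrative Region standard time.
The standard-time date in Lumora Administrative Region, February 26, 2021, lies within the daylight-saving period (22 February – 15 November), so Lumora Administrative Region is on daylight time, UTC+00:00.
19:45 UTC + 0h = 19:45 Lumora Administrative Region.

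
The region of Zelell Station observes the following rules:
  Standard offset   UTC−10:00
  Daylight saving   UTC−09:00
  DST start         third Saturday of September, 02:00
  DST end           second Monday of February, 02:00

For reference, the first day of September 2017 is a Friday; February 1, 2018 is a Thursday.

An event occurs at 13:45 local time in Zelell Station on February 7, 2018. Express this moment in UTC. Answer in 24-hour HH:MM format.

22:45

1 September 2017 is a Friday, so the first Saturday is September 2 and the third is September 16.
1 February 2018 is a Thursday, so the first Monday is February 5 and the second is February 12.
Daylight saving runs 16 September 2017 – 12 February 2018; February 7, 2018 is inside that window, so Zelell Station is at UTC−09:00.
13:45 local + 9h = 22:45 UTC.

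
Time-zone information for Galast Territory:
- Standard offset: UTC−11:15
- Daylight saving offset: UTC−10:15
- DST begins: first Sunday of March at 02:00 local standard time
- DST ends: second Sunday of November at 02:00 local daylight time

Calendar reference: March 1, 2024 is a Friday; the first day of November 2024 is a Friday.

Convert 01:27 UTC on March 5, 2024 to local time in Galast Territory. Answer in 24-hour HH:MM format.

15:12

1 March 2024 is a Friday, so the first Sunday is March 3.
1 November 2024 is a Friday, so the first Sunday is November 3 and the second is November 10.
At the standard offset (UTC−11:15), 01:27 UTC − 11h15m = 14:12 Galast Territory standard time (rolling into the previous day, 4 March 2024).
Daylight saving runs 3 March – 10 November; the standard-time date in Galast Territory, March 4, 2024, is inside that window, so Galast Territory is at UTC−10:15.
01:27 UTC − 10h15m = 15:12 local (rolling into the previous day, 4 March 2024).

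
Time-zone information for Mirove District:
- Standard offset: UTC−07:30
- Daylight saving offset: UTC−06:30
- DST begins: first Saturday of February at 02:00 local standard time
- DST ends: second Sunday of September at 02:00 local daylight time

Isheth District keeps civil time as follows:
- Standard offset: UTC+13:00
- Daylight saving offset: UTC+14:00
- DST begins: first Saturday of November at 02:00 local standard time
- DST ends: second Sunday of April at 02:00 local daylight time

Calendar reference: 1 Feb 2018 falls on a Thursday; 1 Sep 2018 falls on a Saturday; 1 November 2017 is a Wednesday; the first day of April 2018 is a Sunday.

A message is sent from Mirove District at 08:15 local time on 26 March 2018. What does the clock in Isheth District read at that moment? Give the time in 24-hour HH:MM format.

1 February 2018 is a Thursday, so the first Saturday is February 3.
1 September 2018 is a Saturday, so the first Sunday is September 2 and the second is September 9.
26 March 2018 lies within the daylight-saving period (3 February – 9 September), so Mirove District is on daylight time, UTC−06:30.
08:15 Mirove District + 6h30m = 14:45 UTC.
1 November 2017 is a Wednesday, so the first Saturday is November 4.
1 April 2018 is a Sunday, so the first Sunday is April 1 and the second is April 8.
At the standard offset (UTC+13:00), 14:45 UTC + 13h = 03:45 Isheth District standard time (rolling into the next day, 27 March 2018).
The standard-time date in Isheth District, 27 March 2018, lies within the daylight-saving period (4 November 2017 – 8 April 2018), so Isheth District is on daylight time, UTC+14:00.
14:45 UTC + 14h = 04:45 Isheth District (rolling into the next day, 27 March 2018).

04:45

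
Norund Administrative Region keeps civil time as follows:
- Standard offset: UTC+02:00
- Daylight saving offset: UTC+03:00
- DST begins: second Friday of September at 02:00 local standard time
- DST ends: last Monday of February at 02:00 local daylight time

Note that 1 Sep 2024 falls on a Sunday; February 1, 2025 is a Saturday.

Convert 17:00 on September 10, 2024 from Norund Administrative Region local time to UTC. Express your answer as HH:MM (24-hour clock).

1 September 2024 is a Sunday, so the first Friday is September 6 and the second is September 13.
1 February 2025 is a Saturday, so Mondays fall on 3, 10, 17, 24; the last is February 24.
September 10, 2024 is outside the daylight-saving period (13 September 2024 – 24 February 2025), so Norund Administrative Region is on standard time, UTC+02:00.
17:00 local − 2h = 15:00 UTC.

15:00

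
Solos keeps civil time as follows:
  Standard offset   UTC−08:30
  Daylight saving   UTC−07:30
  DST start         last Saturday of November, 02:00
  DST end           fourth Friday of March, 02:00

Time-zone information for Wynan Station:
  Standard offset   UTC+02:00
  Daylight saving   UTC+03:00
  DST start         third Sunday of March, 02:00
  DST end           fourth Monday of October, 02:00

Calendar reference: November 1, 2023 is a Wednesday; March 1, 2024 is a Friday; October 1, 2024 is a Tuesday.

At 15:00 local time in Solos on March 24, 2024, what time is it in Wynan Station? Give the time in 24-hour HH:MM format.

02:30

1 November 2023 is a Wednesday, so Saturdays fall on 4, 11, 18, 25; the last is November 25.
1 March 2024 is a Friday, so the first Friday is March 1 and the fourth is March 22.
Daylight saving runs 25 November 2023 – 22 March 2024; March 24, 2024 is outside that window, so Solos is on standard time at UTC−08:30.
15:00 Solos + 8h30m = 23:30 UTC.
1 March 2024 is a Friday, so the first Sunday is March 3 and the third is March 17.
1 October 2024 is a Tuesday, so the first Monday is October 7 and the fourth is October 28.
At the standard offset (UTC+02:00), 23:30 UTC + 2h = 01:30 Wynan Station standard time (rolling into the next day, 25 March 2024).
The standard-time date in Wynan Station, March 25, 2024, lies within the daylight-saving period (17 March – 28 October), so Wynan Station is on daylight time, UTC+03:00.
23:30 UTC + 3h = 02:30 Wynan Station (rolling into the next day, 25 March 2024).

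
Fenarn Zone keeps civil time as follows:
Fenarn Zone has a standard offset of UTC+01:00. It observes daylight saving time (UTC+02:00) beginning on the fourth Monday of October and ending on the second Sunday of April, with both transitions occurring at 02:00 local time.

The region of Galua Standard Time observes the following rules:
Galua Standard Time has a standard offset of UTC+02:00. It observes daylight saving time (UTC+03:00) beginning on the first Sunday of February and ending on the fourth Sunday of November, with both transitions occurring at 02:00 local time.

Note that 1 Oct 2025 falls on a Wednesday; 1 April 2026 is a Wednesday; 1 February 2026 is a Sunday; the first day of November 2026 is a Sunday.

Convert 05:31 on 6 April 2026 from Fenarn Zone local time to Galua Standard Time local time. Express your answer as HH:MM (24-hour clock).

1 October 2025 is a Wednesday, so the first Monday is October 6 and the fourth is October 27.
1 April 2026 is a Wednesday, so the first Sunday is April 5 and the second is April 12.
6 April 2026 falls between 27 October 2025 and 12 April 2026, so daylight saving is in effect and Fenarn Zone is at UTC+02:00.
05:31 Fenarn Zone − 2h = 03:31 UTC.
1 February 2026 is a Sunday, so the first Sunday is February 1.
1 November 2026 is a Sunday, so the first Sunday is November 1 and the fourth is November 22.
At the standard offset (UTC+02:00), 03:31 UTC + 2h = 05:31 Galua Standard Time standard time.
Daylight saving runs 1 February – 22 November; the standard-time date in Galua Standard Time, 6 April 2026, is inside that window, so Galua Standard Time is at UTC+03:00.
03:31 UTC + 3h = 06:31 Galua Standard Time.

06:31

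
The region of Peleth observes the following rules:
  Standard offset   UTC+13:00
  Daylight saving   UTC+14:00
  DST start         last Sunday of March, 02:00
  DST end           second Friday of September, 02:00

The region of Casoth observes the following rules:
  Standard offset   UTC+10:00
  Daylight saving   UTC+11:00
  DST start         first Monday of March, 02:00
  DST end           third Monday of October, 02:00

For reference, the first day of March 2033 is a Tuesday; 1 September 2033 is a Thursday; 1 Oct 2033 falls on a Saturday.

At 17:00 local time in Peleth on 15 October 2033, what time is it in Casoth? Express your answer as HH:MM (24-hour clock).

15:00

1 March 2033 is a Tuesday, so Sundays fall on 6, 13, 20, 27; the last is March 27.
1 September 2033 is a Thursday, so the first Friday is September 2 and the second is September 9.
Daylight saving runs 27 March – 9 September; 15 October 2033 is outside that window, so Peleth is on standard time at UTC+13:00.
17:00 Peleth − 13h = 04:00 UTC.
1 March 2033 is a Tuesday, so the first Monday is March 7.
1 October 2033 is a Saturday, so the first Monday is October 3 and the third is October 17.
At the standard offset (UTC+10:00), 04:00 UTC + 10h = 14:00 Casoth standard time.
The standard-time date in Casoth, 15 October 2033, falls between 7 March and 17 October, so daylight saving is in effect and Casoth is at UTC+11:00.
04:00 UTC + 11h = 15:00 Casoth.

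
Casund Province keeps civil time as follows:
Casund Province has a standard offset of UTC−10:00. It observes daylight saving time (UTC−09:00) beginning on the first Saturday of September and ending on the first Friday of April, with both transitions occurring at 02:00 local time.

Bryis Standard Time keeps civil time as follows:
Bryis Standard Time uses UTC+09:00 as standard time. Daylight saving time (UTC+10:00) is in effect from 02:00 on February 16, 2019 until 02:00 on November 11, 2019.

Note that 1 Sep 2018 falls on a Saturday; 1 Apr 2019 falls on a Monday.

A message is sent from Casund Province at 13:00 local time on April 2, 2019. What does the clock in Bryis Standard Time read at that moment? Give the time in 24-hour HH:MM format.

1 September 2018 is a Saturday, so the first Saturday is September 1.
1 April 2019 is a Monday, so the first Friday is April 5.
April 2, 2019 falls between 1 September 2018 and 5 April 2019, so daylight saving is in effect and Casund Province is at UTC−09:00.
13:00 Casund Province + 9h = 22:00 UTC.
At the standard offset (UTC+09:00), 22:00 UTC + 9h = 07:00 Bryis Standard Time standard time (rolling into the next day, 3 April 2019).
The standard-time date in Bryis Standard Time, April 3, 2019, falls between 16 February and 11 November, so daylight saving is in effect and Bryis Standard Time is at UTC+10:00.
22:00 UTC + 10h = 08:00 Bryis Standard Time (rolling into the next day, 3 April 2019).

08:00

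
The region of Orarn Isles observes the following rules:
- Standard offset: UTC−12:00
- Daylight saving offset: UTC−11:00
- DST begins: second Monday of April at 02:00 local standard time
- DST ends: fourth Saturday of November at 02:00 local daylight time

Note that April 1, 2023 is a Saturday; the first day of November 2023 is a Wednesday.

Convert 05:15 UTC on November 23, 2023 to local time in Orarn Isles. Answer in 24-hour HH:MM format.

1 April 2023 is a Saturday, so the first Monday is April 3 and the second is April 10.
1 November 2023 is a Wednesday, so the first Saturday is November 4 and the fourth is November 25.
At the standard offset (UTC−12:00), 05:15 UTC − 12h = 17:15 Orarn Isles standard time (rolling into the previous day, 22 November 2023).
Daylight saving runs 10 April – 25 November; the standard-time date in Orarn Isles, November 22, 2023, is inside that window, so Orarn Isles is at UTC−11:00.
05:15 UTC − 11h = 18:15 local (rolling into the previous day, 22 November 2023).

18:15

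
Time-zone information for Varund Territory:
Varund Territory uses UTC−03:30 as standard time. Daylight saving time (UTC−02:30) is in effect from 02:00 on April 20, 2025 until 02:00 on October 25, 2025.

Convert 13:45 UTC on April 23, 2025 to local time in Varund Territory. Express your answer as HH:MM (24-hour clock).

At the standard offset (UTC−03:30), 13:45 UTC − 3h30m = 10:15 Varund Territory standard time.
The standard-time date in Varund Territory, April 23, 2025, lies within the daylight-saving period (20 April – 25 October), so Varund Territory is on daylight time, UTC−02:30.
13:45 UTC − 2h30m = 11:15 local.

11:15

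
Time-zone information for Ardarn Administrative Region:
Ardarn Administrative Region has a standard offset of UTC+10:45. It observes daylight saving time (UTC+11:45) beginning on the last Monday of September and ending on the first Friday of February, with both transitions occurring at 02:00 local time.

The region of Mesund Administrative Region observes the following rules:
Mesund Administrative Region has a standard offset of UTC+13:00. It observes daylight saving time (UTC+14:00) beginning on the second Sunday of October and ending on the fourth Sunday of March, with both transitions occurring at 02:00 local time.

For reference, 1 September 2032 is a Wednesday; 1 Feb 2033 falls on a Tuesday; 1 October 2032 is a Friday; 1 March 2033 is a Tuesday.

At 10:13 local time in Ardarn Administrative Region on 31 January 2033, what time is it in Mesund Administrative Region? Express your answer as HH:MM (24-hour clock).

1 September 2032 is a Wednesday, so Mondays fall on 6, 13, 20, 27; the last is September 27.
1 February 2033 is a Tuesday, so the first Friday is February 4.
31 January 2033 falls between 27 September 2032 and 4 February 2033, so daylight saving is in effect and Ardarn Administrative Region is at UTC+11:45.
10:13 Ardarn Administrative Region − 11h45m = 22:28 UTC (rolling into the previous day, 30 January 2033).
1 October 2032 is a Friday, so the first Sunday is October 3 and the second is October 10.
1 March 2033 is a Tuesday, so the first Sunday is March 6 and the fourth is March 27.
At the standard offset (UTC+13:00), 22:28 UTC + 13h = 11:28 Mesund Administrative Region standard time (rolling into the next day, 31 January 2033).
The standard-time date in Mesund Administrative Region, 31 January 2033, falls between 10 October 2032 and 27 March 2033, so daylight saving is in effect and Mesund Administrative Region is at UTC+14:00.
22:28 UTC + 14h = 12:28 Mesund Administrative Region (rolling into the next day, 31 January 2033).

12:28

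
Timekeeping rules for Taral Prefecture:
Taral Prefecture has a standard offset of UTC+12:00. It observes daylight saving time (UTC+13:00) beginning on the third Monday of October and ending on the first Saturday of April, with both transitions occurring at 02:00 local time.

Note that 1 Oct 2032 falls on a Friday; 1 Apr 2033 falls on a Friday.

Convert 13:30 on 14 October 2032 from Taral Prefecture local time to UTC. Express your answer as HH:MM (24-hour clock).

01:30

1 October 2032 is a Friday, so the first Monday is October 4 and the third is October 18.
1 April 2033 is a Friday, so the first Saturday is April 2.
14 October 2032 is outside the daylight-saving period (18 October 2032 – 2 April 2033), so Taral Prefecture is on standard time, UTC+12:00.
13:30 local − 12h = 01:30 UTC.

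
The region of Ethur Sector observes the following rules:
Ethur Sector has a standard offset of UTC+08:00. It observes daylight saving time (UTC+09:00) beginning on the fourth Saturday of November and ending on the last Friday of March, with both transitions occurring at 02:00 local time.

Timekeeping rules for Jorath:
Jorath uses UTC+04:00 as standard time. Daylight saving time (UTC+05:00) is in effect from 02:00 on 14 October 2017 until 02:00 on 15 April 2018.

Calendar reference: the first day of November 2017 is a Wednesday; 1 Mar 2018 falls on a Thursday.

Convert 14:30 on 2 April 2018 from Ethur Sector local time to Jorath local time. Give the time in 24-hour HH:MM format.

1 November 2017 is a Wednesday, so the first Saturday is November 4 and the fourth is November 25.
1 March 2018 is a Thursday, so Fridays fall on 2, 9, 16, 23, 30; the last is March 30.
2 April 2018 does not fall between 25 November 2017 and 30 March 2018, so daylight saving is not in effect and Ethur Sector is at UTC+08:00.
14:30 Ethur Sector − 8h = 06:30 UTC.
At the standard offset (UTC+04:00), 06:30 UTC + 4h = 10:30 Jorath standard time.
Daylight saving runs 14 October 2017 – 15 April 2018; the standard-time date in Jorath, 2 April 2018, is inside that window, so Jorath is at UTC+05:00.
06:30 UTC + 5h = 11:30 Jorath.

11:30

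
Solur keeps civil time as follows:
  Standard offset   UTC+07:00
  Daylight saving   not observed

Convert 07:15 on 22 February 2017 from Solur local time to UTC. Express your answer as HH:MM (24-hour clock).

00:15

Solur stays on UTC+07:00 all year.
07:15 local − 7h = 00:15 UTC.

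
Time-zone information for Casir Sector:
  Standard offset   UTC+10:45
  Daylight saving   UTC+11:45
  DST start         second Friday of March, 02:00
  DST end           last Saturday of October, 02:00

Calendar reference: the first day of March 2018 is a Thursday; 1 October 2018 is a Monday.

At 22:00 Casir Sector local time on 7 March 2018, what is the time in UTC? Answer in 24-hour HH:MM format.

1 March 2018 is a Thursday, so the first Friday is March 2 and the second is March 9.
1 October 2018 is a Monday, so Saturdays fall on 6, 13, 20, 27; the last is October 27.
7 March 2018 does not fall between 9 March and 27 October, so daylight saving is not in effect and Casir Sector is at UTC+10:45.
22:00 local − 10h45m = 11:15 UTC.

11:15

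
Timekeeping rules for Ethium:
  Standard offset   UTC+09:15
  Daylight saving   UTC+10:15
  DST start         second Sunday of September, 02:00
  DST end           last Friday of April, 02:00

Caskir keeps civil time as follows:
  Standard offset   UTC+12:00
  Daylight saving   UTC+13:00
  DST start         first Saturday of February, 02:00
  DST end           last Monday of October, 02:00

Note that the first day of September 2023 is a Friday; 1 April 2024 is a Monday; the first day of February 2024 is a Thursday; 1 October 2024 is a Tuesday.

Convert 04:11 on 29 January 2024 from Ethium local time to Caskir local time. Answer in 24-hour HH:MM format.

1 September 2023 is a Friday, so the first Sunday is September 3 and the second is September 10.
1 April 2024 is a Monday, so Fridays fall on 5, 12, 19, 26; the last is April 26.
29 January 2024 falls between 10 September 2023 and 26 April 2024, so daylight saving is in effect and Ethium is at UTC+10:15.
04:11 Ethium − 10h15m = 17:56 UTC (rolling into the previous day, 28 January 2024).
1 February 2024 is a Thursday, so the first Saturday is February 3.
1 October 2024 is a Tuesday, so Mondays fall on 7, 14, 21, 28; the last is October 28.
At the standard offset (UTC+12:00), 17:56 UTC + 12h = 05:56 Caskir standard time (rolling into the next day, 29 January 2024).
The standard-time date in Caskir, 29 January 2024, does not fall between 3 February and 28 October, so daylight saving is not in effect and Caskir is at UTC+12:00.
17:56 UTC + 12h = 05:56 Caskir (rolling into the next day, 29 January 2024).

05:56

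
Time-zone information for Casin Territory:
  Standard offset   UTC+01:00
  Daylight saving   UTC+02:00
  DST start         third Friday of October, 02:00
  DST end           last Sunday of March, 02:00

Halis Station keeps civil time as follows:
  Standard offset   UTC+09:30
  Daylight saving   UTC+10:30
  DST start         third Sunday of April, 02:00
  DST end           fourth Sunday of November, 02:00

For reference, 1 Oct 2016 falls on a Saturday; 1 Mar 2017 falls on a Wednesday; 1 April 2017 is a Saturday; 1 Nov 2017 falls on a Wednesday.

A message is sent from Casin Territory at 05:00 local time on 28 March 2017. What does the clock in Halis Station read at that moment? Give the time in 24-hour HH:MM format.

13:30

1 October 2016 is a Saturday, so the first Friday is October 7 and the third is October 21.
1 March 2017 is a Wednesday, so Sundays fall on 5, 12, 19, 26; the last is March 26.
28 March 2017 is outside the daylight-saving period (21 October 2016 – 26 March 2017), so Casin Territory is on standard time, UTC+01:00.
05:00 Casin Territory − 1h = 04:00 UTC.
1 April 2017 is a Saturday, so the first Sunday is April 2 and the third is April 16.
1 November 2017 is a Wednesday, so the first Sunday is November 5 and the fourth is November 26.
At the standard offset (UTC+09:30), 04:00 UTC + 9h30m = 13:30 Halis Station standard time.
The standard-time date in Halis Station, 28 March 2017, is outside the daylight-saving period (16 April – 26 November), so Halis Station is on standard time, UTC+09:30.
04:00 UTC + 9h30m = 13:30 Halis Station.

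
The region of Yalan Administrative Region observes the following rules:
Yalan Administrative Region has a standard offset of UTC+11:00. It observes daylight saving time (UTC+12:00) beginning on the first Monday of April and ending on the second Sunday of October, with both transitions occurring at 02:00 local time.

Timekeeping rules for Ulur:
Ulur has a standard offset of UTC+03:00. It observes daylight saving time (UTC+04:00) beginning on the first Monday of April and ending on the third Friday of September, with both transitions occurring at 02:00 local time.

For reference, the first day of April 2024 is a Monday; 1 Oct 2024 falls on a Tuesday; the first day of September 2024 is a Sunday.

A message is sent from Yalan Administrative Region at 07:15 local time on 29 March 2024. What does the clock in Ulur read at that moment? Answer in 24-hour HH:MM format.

1 April 2024 is a Monday, so the first Monday is April 1.
1 October 2024 is a Tuesday, so the first Sunday is October 6 and the second is October 13.
29 March 2024 is outside the daylight-saving period (1 April – 13 October), so Yalan Administrative Region is on standard time, UTC+11:00.
07:15 Yalan Administrative Region − 11h = 20:15 UTC (rolling into the previous day, 28 March 2024).
1 April 2024 is a Monday, so the first Monday is April 1.
1 September 2024 is a Sunday, so the first Friday is September 6 and the third is September 20.
At the standard offset (UTC+03:00), 20:15 UTC + 3h = 23:15 Ulur standard time.
Daylight saving runs 1 April – 20 September; the standard-time date in Ulur, 28 March 2024, is outside that window, so Ulur is on standard time at UTC+03:00.
20:15 UTC + 3h = 23:15 Ulur.

23:15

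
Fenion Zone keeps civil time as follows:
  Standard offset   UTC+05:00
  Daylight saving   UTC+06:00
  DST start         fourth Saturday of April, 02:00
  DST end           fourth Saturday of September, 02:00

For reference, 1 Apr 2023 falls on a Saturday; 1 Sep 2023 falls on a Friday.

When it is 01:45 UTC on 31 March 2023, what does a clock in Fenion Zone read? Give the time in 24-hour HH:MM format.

06:45

1 April 2023 is a Saturday, so the first Saturday is April 1 and the fourth is April 22.
1 September 2023 is a Friday, so the first Saturday is September 2 and the fourth is September 23.
At the standard offset (UTC+05:00), 01:45 UTC + 5h = 06:45 Fenion Zone standard time.
The standard-time date in Fenion Zone, 31 March 2023, is outside the daylight-saving period (22 April – 23 September), so Fenion Zone is on standard time, UTC+05:00.
01:45 UTC + 5h = 06:45 local.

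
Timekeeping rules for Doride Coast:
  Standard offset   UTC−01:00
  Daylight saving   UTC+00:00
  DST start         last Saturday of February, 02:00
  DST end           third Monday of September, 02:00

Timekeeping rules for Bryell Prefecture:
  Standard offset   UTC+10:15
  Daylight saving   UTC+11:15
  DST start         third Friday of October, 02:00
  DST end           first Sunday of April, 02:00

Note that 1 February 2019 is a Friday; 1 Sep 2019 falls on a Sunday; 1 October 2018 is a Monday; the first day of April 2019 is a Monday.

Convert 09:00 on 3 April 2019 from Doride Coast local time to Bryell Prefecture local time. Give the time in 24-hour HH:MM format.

1 February 2019 is a Friday, so Saturdays fall on 2, 9, 16, 23; the last is February 23.
1 September 2019 is a Sunday, so the first Monday is September 2 and the third is September 16.
3 April 2019 lies within the daylight-saving period (23 February – 16 September), so Doride Coast is on daylight time, UTC+00:00.
09:00 Doride Coast − 0h = 09:00 UTC.
1 October 2018 is a Monday, so the first Friday is October 5 and the third is October 19.
1 April 2019 is a Monday, so the first Sunday is April 7.
At the standard offset (UTC+10:15), 09:00 UTC + 10h15m = 19:15 Bryell Prefecture standard time.
The standard-time date in Bryell Prefecture, 3 April 2019, lies within the daylight-saving period (19 October 2018 – 7 April 2019), so Bryell Prefecture is on daylight time, UTC+11:15.
09:00 UTC + 11h15m = 20:15 Bryell Prefecture.

20:15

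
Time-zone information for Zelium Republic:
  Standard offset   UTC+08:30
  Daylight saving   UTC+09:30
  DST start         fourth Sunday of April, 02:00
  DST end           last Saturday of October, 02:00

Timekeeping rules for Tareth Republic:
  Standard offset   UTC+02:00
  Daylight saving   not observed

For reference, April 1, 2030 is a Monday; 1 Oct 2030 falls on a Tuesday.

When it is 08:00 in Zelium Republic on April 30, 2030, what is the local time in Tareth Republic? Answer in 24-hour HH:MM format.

1 April 2030 is a Monday, so the first Sunday is April 7 and the fourth is April 28.
1 October 2030 is a Tuesday, so Saturdays fall on 5, 12, 19, 26; the last is October 26.
April 30, 2030 lies within the daylight-saving period (28 April – 26 October), so Zelium Republic is on daylight time, UTC+09:30.
08:00 Zelium Republic − 9h30m = 22:30 UTC (rolling into the previous day, 29 April 2030).
Tareth Republic has no daylight saving, so its offset is UTC+02:00 year-round.
22:30 UTC + 2h = 00:30 Tareth Republic (rolling into the next day, 30 April 2030).

00:30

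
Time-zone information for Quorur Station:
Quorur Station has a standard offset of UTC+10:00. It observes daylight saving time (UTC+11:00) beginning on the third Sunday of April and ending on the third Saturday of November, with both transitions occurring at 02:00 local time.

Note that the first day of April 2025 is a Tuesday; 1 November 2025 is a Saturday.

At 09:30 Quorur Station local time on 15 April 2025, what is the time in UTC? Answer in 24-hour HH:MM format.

1 April 2025 is a Tuesday, so the first Sunday is April 6 and the third is April 20.
1 November 2025 is a Saturday, so the first Saturday is November 1 and the third is November 15.
Daylight saving runs 20 April – 15 November; 15 April 2025 is outside that window, so Quorur Station is on standard time at UTC+10:00.
09:30 local − 10h = 23:30 UTC (rolling into the previous day, 14 April 2025).

23:30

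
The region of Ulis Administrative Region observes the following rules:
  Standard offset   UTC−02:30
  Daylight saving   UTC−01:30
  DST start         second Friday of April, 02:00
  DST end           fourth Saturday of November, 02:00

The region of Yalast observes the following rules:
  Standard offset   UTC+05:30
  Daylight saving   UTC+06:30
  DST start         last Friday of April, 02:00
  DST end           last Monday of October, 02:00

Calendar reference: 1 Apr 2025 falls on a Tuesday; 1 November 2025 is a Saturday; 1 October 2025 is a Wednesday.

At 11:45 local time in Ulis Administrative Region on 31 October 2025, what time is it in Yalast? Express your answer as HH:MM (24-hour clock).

1 April 2025 is a Tuesday, so the first Friday is April 4 and the second is April 11.
1 November 2025 is a Saturday, so the first Saturday is November 1 and the fourth is November 22.
Daylight saving runs 11 April – 22 November; 31 October 2025 is inside that window, so Ulis Administrative Region is at UTC−01:30.
11:45 Ulis Administrative Region + 1h30m = 13:15 UTC.
1 April 2025 is a Tuesday, so Fridays fall on 4, 11, 18, 25; the last is April 25.
1 October 2025 is a Wednesday, so Mondays fall on 6, 13, 20, 27; the last is October 27.
At the standard offset (UTC+05:30), 13:15 UTC + 5h30m = 18:45 Yalast standard time.
The standard-time date in Yalast, 31 October 2025, is outside the daylight-saving period (25 April – 27 October), so Yalast is on standard time, UTC+05:30.
13:15 UTC + 5h30m = 18:45 Yalast.

18:45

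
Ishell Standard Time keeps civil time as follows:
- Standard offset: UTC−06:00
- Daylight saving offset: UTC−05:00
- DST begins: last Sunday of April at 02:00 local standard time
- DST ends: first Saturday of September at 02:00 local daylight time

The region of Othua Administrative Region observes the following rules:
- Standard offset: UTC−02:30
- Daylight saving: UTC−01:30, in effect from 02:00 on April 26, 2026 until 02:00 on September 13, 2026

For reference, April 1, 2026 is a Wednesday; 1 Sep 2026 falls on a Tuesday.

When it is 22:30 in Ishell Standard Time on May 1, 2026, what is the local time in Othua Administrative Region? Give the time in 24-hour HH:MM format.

02:00

1 April 2026 is a Wednesday, so Sundays fall on 5, 12, 19, 26; the last is April 26.
1 September 2026 is a Tuesday, so the first Saturday is September 5.
Daylight saving runs 26 April – 5 September; May 1, 2026 is inside that window, so Ishell Standard Time is at UTC−05:00.
22:30 Ishell Standard Time + 5h = 03:30 UTC (rolling into the next day, 2 May 2026).
At the standard offset (UTC−02:30), 03:30 UTC − 2h30m = 01:00 Othua Administrative Region standard time.
Daylight saving runs 26 April – 13 September; the standard-time date in Othua Administrative Region, May 2, 2026, is inside that window, so Othua Administrative Region is at UTC−01:30.
03:30 UTC − 1h30m = 02:00 Othua Administrative Region.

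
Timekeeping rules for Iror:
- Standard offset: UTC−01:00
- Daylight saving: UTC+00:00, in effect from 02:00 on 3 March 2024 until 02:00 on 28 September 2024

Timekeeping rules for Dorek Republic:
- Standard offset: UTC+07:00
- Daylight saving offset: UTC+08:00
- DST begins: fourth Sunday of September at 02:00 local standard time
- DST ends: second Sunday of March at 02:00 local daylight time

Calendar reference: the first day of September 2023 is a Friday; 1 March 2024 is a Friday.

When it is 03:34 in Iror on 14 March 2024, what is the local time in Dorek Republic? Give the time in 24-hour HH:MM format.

14 March 2024 lies within the daylight-saving period (3 March – 28 September), so Iror is on daylight time, UTC+00:00.
03:34 Iror − 0h = 03:34 UTC.
1 September 2023 is a Friday, so the first Sunday is September 3 and the fourth is September 24.
1 March 2024 is a Friday, so the first Sunday is March 3 and the second is March 10.
At the standard offset (UTC+07:00), 03:34 UTC + 7h = 10:34 Dorek Republic standard time.
The standard-time date in Dorek Republic, 14 March 2024, does not fall between 24 September 2023 and 10 March 2024, so daylight saving is not in effect and Dorek Republic is at UTC+07:00.
03:34 UTC + 7h = 10:34 Dorek Republic.

10:34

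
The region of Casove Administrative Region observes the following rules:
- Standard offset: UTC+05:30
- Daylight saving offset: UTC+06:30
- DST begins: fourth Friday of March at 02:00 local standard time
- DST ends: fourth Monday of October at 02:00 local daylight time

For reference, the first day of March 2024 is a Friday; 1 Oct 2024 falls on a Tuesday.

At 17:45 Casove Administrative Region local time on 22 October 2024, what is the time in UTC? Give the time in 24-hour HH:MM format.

11:15

1 March 2024 is a Friday, so the first Friday is March 1 and the fourth is March 22.
1 October 2024 is a Tuesday, so the first Monday is October 7 and the fourth is October 28.
Daylight saving runs 22 March – 28 October; 22 October 2024 is inside that window, so Casove Administrative Region is at UTC+06:30.
17:45 local − 6h30m = 11:15 UTC.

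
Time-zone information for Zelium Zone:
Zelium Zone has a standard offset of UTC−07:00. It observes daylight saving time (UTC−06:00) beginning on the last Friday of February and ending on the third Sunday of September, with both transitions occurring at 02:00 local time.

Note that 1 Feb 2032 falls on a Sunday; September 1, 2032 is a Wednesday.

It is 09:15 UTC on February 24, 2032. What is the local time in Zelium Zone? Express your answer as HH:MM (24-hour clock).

02:15

1 February 2032 is a Sunday, so Fridays fall on 6, 13, 20, 27; the last is February 27.
1 September 2032 is a Wednesday, so the first Sunday is September 5 and the third is September 19.
At the standard offset (UTC−07:00), 09:15 UTC − 7h = 02:15 Zelium Zone standard time.
The standard-time date in Zelium Zone, February 24, 2032, is outside the daylight-saving period (27 February – 19 September), so Zelium Zone is on standard time, UTC−07:00.
09:15 UTC − 7h = 02:15 local.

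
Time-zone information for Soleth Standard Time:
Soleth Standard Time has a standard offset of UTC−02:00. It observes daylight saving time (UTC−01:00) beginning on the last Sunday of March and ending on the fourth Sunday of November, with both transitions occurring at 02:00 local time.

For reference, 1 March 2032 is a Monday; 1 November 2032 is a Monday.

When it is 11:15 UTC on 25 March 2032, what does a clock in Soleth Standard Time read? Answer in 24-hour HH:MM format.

1 March 2032 is a Monday, so Sundays fall on 7, 14, 21, 28; the last is March 28.
1 November 2032 is a Monday, so the first Sunday is November 7 and the fourth is November 28.
At the standard offset (UTC−02:00), 11:15 UTC − 2h = 09:15 Soleth Standard Time standard time.
The standard-time date in Soleth Standard Time, 25 March 2032, does not fall between 28 March and 28 November, so daylight saving is not in effect and Soleth Standard Time is at UTC−02:00.
11:15 UTC − 2h = 09:15 local.

09:15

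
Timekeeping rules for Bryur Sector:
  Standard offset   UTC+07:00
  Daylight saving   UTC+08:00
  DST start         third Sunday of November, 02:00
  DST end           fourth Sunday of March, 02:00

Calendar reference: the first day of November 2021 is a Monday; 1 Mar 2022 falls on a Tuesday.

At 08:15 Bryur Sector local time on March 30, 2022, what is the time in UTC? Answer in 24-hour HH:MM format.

01:15

1 November 2021 is a Monday, so the first Sunday is November 7 and the third is November 21.
1 March 2022 is a Tuesday, so the first Sunday is March 6 and the fourth is March 27.
March 30, 2022 is outside the daylight-saving period (21 November 2021 – 27 March 2022), so Bryur Sector is on standard time, UTC+07:00.
08:15 local − 7h = 01:15 UTC.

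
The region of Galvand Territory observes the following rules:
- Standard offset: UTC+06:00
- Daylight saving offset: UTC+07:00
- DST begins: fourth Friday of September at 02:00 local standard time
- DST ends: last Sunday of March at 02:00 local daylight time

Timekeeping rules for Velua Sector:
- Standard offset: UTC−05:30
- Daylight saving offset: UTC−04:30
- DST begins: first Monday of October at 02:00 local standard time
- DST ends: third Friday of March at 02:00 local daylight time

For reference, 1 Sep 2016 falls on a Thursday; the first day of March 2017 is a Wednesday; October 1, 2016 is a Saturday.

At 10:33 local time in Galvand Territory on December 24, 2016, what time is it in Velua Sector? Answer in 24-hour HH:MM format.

23:03

1 September 2016 is a Thursday, so the first Friday is September 2 and the fourth is September 23.
1 March 2017 is a Wednesday, so Sundays fall on 5, 12, 19, 26; the last is March 26.
Daylight saving runs 23 September 2016 – 26 March 2017; December 24, 2016 is inside that window, so Galvand Territory is at UTC+07:00.
10:33 Galvand Territory − 7h = 03:33 UTC.
1 October 2016 is a Saturday, so the first Monday is October 3.
1 March 2017 is a Wednesday, so the first Friday is March 3 and the third is March 17.
At the standard offset (UTC−05:30), 03:33 UTC − 5h30m = 22:03 Velua Sector standard time (rolling into the previous day, 23 December 2016).
The standard-time date in Velua Sector, December 23, 2016, falls between 3 October 2016 and 17 March 2017, so daylight saving is in effect and Velua Sector is at UTC−04:30.
03:33 UTC − 4h30m = 23:03 Velua Sector (rolling into the previous day, 23 December 2016).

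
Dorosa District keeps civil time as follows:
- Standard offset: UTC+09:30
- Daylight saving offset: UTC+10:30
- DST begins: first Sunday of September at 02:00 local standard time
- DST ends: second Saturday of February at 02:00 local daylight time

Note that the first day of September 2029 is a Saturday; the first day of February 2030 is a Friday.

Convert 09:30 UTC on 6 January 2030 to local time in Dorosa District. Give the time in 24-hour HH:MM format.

1 September 2029 is a Saturday, so the first Sunday is September 2.
1 February 2030 is a Friday, so the first Saturday is February 2 and the second is February 9.
At the standard offset (UTC+09:30), 09:30 UTC + 9h30m = 19:00 Dorosa District standard time.
The standard-time date in Dorosa District, 6 January 2030, falls between 2 September 2029 and 9 February 2030, so daylight saving is in effect and Dorosa District is at UTC+10:30.
09:30 UTC + 10h30m = 20:00 local.

20:00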